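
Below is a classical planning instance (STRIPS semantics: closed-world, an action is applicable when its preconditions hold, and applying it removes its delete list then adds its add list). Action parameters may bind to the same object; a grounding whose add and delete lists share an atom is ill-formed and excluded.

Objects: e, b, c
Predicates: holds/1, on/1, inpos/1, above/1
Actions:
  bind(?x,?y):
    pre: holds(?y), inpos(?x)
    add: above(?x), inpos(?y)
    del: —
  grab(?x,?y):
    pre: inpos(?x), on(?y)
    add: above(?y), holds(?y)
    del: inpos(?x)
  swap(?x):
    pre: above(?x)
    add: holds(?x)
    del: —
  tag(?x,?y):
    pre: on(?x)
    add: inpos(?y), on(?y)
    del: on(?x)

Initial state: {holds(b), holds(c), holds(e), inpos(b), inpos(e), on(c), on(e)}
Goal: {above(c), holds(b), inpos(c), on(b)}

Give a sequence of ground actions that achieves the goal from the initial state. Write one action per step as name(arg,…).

1. bind(e,c)  →  {above(e), holds(b), holds(c), holds(e), inpos(b), inpos(c), inpos(e), on(c), on(e)}
2. bind(c,e)  →  {above(c), above(e), holds(b), holds(c), holds(e), inpos(b), inpos(c), inpos(e), on(c), on(e)}
3. tag(e,b)  →  {above(c), above(e), holds(b), holds(c), holds(e), inpos(b), inpos(c), inpos(e), on(b), on(c)}

bind(e,c); bind(c,e); tag(e,b)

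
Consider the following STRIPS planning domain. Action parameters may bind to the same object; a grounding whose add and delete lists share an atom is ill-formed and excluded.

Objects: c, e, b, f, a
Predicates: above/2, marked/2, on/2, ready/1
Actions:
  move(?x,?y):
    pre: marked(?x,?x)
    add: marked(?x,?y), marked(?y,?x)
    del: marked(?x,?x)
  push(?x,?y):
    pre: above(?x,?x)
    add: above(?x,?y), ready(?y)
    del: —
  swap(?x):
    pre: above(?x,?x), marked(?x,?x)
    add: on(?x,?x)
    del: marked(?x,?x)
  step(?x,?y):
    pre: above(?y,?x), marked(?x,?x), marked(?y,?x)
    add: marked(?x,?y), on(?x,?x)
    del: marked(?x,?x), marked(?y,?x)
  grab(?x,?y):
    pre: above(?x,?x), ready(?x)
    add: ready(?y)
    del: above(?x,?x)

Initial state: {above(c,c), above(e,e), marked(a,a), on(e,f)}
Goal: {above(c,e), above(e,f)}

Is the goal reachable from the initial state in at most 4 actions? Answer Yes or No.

Yes

1. push(c,e)  →  {above(c,c), above(c,e), above(e,e), marked(a,a), on(e,f), ready(e)}
2. push(e,f)  →  {above(c,c), above(c,e), above(e,e), above(e,f), marked(a,a), on(e,f), ready(e), ready(f)}
optimal plan length = 2; 2 ≤ 4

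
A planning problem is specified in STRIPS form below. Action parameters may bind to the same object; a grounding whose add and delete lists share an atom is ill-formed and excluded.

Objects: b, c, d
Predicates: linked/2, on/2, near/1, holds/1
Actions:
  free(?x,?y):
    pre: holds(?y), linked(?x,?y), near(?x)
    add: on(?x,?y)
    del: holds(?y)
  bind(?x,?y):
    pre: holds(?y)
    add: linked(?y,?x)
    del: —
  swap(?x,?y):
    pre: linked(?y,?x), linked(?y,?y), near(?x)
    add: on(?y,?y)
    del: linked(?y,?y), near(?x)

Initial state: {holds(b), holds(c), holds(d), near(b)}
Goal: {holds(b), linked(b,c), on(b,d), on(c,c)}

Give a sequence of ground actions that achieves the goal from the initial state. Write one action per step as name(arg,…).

bind(b,c); bind(c,b); bind(c,c); bind(d,b); free(b,d); swap(b,c)

1. bind(b,c)  →  {holds(b), holds(c), holds(d), linked(c,b), near(b)}
2. bind(c,b)  →  {holds(b), holds(c), holds(d), linked(b,c), linked(c,b), near(b)}
3. bind(c,c)  →  {holds(b), holds(c), holds(d), linked(b,c), linked(c,b), linked(c,c), near(b)}
4. bind(d,b)  →  {holds(b), holds(c), holds(d), linked(b,c), linked(b,d), linked(c,b), linked(c,c), near(b)}
5. free(b,d)  →  {holds(b), holds(c), linked(b,c), linked(b,d), linked(c,b), linked(c,c), near(b), on(b,d)}
6. swap(b,c)  →  {holds(b), holds(c), linked(b,c), linked(b,d), linked(c,b), on(b,d), on(c,c)}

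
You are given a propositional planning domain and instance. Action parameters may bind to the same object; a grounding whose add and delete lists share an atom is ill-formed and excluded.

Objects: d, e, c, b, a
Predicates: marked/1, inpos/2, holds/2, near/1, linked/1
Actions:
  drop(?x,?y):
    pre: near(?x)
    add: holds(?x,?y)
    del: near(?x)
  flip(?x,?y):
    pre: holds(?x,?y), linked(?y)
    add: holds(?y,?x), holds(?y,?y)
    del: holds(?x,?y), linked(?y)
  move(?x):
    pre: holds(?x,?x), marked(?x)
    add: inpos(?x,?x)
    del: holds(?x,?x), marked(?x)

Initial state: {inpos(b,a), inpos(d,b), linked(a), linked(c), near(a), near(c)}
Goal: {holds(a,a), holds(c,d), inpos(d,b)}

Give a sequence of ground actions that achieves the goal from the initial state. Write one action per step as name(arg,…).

1. drop(c,d)  →  {holds(c,d), inpos(b,a), inpos(d,b), linked(a), linked(c), near(a)}
2. drop(a,a)  →  {holds(a,a), holds(c,d), inpos(b,a), inpos(d,b), linked(a), linked(c)}

drop(c,d); drop(a,a)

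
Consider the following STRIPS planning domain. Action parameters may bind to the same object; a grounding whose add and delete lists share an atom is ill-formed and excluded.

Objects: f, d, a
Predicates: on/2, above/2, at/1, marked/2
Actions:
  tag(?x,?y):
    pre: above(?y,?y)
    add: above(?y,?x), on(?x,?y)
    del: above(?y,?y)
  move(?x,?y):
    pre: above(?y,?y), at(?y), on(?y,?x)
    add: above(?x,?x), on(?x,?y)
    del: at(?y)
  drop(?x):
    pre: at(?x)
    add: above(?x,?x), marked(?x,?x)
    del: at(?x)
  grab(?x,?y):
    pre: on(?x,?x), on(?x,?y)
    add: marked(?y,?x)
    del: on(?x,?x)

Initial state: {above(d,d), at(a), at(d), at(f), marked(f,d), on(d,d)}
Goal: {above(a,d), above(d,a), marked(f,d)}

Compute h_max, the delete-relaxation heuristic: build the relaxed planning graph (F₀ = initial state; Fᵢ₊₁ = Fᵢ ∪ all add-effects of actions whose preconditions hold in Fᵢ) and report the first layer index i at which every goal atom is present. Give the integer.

F0 = init (6 atoms)
F1 = F0 ∪ {above(a,a), above(d,a), above(d,f), above(f,f), marked(a,a), marked(d,d), marked(f,f), on(a,d), on(f,d)}  (15 atoms)
F2 = F1 ∪ {above(a,d), above(a,f), above(f,a), above(f,d), on(a,f), on(d,a), on(d,f), on(f,a)}  (23 atoms)
goal ⊆ F2  ⇒  h_max = 2

2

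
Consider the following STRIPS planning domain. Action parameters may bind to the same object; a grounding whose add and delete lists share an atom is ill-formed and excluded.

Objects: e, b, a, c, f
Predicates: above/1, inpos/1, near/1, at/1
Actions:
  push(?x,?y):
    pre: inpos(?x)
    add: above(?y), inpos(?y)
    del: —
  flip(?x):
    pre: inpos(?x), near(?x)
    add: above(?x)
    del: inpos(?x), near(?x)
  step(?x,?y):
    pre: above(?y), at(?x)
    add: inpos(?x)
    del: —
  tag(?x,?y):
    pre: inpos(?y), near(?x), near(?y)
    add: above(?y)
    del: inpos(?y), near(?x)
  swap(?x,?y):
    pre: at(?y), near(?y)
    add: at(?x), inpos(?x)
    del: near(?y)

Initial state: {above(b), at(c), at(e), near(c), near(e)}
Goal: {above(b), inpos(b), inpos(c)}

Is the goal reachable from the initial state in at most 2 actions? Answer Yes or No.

1. step(c,b)  →  {above(b), at(c), at(e), inpos(c), near(c), near(e)}
2. push(c,b)  →  {above(b), at(c), at(e), inpos(b), inpos(c), near(c), near(e)}
optimal plan length = 2; 2 ≤ 2

Yes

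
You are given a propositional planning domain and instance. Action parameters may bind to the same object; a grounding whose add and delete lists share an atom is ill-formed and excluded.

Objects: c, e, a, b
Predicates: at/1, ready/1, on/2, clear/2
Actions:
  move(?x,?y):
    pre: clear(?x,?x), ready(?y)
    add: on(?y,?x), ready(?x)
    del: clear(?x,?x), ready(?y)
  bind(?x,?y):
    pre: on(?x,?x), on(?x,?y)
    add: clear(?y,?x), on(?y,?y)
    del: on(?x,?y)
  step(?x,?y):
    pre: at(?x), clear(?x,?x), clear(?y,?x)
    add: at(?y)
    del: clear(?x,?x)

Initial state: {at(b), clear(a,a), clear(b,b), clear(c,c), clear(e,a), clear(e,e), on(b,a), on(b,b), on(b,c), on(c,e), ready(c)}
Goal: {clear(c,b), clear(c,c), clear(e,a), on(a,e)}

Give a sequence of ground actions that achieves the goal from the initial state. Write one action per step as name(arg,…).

1. move(a,c)  →  {at(b), clear(b,b), clear(c,c), clear(e,a), clear(e,e), on(b,a), on(b,b), on(b,c), on(c,a), on(c,e), ready(a)}
2. move(e,a)  →  {at(b), clear(b,b), clear(c,c), clear(e,a), on(a,e), on(b,a), on(b,b), on(b,c), on(c,a), on(c,e), ready(e)}
3. bind(b,c)  →  {at(b), clear(b,b), clear(c,b), clear(c,c), clear(e,a), on(a,e), on(b,a), on(b,b), on(c,a), on(c,c), on(c,e), ready(e)}

move(a,c); move(e,a); bind(b,c)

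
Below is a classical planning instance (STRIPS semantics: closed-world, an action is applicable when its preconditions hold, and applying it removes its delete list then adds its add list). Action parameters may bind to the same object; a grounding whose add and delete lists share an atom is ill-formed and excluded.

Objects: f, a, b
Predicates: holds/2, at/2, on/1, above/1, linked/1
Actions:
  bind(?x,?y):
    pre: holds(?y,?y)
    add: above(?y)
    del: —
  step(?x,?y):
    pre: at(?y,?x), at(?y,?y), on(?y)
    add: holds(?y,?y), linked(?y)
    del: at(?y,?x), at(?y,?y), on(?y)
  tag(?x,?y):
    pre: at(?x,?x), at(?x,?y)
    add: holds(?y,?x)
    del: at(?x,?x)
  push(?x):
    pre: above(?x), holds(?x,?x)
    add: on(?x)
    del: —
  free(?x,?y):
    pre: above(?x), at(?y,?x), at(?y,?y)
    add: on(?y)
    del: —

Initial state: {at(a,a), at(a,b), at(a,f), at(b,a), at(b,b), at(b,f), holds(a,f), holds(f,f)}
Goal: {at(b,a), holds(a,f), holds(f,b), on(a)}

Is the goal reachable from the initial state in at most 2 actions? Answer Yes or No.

No

1. bind(f,f)  →  {above(f), at(a,a), at(a,b), at(a,f), at(b,a), at(b,b), at(b,f), holds(a,f), holds(f,f)}
2. tag(b,f)  →  {above(f), at(a,a), at(a,b), at(a,f), at(b,a), at(b,f), holds(a,f), holds(f,b), holds(f,f)}
3. free(f,a)  →  {above(f), at(a,a), at(a,b), at(a,f), at(b,a), at(b,f), holds(a,f), holds(f,b), holds(f,f), on(a)}
optimal plan length = 3; 3 > 2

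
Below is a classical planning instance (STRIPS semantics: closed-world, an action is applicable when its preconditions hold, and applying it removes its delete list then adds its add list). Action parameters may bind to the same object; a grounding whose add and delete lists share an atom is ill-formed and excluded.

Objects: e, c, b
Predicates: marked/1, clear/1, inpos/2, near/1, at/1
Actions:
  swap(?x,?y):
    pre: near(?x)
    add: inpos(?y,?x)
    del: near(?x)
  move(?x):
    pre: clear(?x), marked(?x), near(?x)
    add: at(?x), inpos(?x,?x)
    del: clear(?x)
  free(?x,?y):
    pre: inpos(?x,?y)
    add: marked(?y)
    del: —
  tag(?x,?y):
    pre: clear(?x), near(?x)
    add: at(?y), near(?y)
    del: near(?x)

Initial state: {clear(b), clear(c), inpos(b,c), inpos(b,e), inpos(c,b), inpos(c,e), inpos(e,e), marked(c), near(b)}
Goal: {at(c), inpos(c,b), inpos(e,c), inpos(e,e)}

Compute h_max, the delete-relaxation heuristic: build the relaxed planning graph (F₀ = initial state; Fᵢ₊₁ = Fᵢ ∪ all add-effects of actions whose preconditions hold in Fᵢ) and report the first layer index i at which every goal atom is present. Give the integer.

2

F0 = init (9 atoms)
F1 = F0 ∪ {at(c), at(e), inpos(b,b), inpos(e,b), marked(b), marked(e), near(c), near(e)}  (17 atoms)
F2 = F1 ∪ {at(b), inpos(c,c), inpos(e,c)}  (20 atoms)
goal ⊆ F2  ⇒  h_max = 2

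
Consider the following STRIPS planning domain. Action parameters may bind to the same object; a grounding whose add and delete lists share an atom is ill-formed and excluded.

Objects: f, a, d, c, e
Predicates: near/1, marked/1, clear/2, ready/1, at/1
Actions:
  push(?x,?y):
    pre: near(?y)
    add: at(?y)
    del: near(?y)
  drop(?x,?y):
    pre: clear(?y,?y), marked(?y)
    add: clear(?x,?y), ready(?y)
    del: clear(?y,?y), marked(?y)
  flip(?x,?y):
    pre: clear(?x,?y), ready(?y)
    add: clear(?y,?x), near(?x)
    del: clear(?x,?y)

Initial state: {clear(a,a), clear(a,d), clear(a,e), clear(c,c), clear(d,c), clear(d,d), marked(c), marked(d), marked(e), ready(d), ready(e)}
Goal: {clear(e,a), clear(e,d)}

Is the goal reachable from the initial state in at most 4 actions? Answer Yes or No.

1. drop(e,d)  →  {clear(a,a), clear(a,d), clear(a,e), clear(c,c), clear(d,c), clear(e,d), marked(c), marked(e), ready(d), ready(e)}
2. flip(a,e)  →  {clear(a,a), clear(a,d), clear(c,c), clear(d,c), clear(e,a), clear(e,d), marked(c), marked(e), near(a), ready(d), ready(e)}
optimal plan length = 2; 2 ≤ 4

Yes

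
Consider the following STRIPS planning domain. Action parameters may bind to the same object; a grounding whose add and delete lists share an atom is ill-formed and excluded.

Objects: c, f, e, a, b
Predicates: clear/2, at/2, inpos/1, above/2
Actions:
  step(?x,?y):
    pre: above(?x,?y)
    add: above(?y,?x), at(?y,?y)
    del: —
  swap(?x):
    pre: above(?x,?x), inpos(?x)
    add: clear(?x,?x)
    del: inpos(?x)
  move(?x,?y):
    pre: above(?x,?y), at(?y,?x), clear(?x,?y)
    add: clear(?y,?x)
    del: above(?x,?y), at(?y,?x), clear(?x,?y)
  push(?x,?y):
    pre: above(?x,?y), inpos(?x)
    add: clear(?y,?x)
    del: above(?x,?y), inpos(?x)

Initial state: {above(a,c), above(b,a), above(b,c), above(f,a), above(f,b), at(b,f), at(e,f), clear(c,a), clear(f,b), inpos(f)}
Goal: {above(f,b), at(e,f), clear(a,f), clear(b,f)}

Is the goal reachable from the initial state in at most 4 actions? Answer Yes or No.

1. step(f,b)  →  {above(a,c), above(b,a), above(b,c), above(b,f), above(f,a), above(f,b), at(b,b), at(b,f), at(e,f), clear(c,a), clear(f,b), inpos(f)}
2. move(f,b)  →  {above(a,c), above(b,a), above(b,c), above(b,f), above(f,a), at(b,b), at(e,f), clear(b,f), clear(c,a), inpos(f)}
3. step(b,f)  →  {above(a,c), above(b,a), above(b,c), above(b,f), above(f,a), above(f,b), at(b,b), at(e,f), at(f,f), clear(b,f), clear(c,a), inpos(f)}
4. push(f,a)  →  {above(a,c), above(b,a), above(b,c), above(b,f), above(f,b), at(b,b), at(e,f), at(f,f), clear(a,f), clear(b,f), clear(c,a)}
optimal plan length = 4; 4 ≤ 4

Yes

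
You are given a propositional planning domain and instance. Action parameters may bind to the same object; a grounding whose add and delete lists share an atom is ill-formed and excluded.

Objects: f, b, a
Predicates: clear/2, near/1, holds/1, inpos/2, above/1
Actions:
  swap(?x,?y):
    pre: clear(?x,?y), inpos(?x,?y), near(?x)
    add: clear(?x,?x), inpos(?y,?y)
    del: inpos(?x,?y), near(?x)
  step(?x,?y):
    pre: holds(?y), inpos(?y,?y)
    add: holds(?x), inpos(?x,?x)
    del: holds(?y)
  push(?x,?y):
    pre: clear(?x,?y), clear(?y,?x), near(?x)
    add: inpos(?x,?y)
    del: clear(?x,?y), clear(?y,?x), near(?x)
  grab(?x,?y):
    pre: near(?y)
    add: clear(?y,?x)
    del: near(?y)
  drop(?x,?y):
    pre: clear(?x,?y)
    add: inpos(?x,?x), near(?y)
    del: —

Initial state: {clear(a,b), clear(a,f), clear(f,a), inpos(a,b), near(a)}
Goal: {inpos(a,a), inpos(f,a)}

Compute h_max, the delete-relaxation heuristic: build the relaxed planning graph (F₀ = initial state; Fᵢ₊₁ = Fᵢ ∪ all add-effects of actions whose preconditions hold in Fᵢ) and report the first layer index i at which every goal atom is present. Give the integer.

F0 = init (5 atoms)
F1 = F0 ∪ {clear(a,a), inpos(a,a), inpos(a,f), inpos(b,b), inpos(f,f), near(b), near(f)}  (12 atoms)
F2 = F1 ∪ {clear(b,a), clear(b,b), clear(b,f), clear(f,b), clear(f,f), inpos(f,a)}  (18 atoms)
goal ⊆ F2  ⇒  h_max = 2

2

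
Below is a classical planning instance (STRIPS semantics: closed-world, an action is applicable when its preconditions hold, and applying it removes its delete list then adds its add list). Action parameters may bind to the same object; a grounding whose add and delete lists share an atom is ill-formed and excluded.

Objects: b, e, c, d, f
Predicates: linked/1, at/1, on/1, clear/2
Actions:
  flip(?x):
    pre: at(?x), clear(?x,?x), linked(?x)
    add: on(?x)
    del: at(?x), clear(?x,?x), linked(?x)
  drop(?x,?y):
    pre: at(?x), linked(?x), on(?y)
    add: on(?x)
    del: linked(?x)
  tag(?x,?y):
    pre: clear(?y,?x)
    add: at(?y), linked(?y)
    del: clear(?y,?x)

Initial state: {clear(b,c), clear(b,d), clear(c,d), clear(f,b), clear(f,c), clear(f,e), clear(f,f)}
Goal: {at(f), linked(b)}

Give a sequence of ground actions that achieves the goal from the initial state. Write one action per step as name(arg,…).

tag(b,f); tag(c,b)

1. tag(b,f)  →  {at(f), clear(b,c), clear(b,d), clear(c,d), clear(f,c), clear(f,e), clear(f,f), linked(f)}
2. tag(c,b)  →  {at(b), at(f), clear(b,d), clear(c,d), clear(f,c), clear(f,e), clear(f,f), linked(b), linked(f)}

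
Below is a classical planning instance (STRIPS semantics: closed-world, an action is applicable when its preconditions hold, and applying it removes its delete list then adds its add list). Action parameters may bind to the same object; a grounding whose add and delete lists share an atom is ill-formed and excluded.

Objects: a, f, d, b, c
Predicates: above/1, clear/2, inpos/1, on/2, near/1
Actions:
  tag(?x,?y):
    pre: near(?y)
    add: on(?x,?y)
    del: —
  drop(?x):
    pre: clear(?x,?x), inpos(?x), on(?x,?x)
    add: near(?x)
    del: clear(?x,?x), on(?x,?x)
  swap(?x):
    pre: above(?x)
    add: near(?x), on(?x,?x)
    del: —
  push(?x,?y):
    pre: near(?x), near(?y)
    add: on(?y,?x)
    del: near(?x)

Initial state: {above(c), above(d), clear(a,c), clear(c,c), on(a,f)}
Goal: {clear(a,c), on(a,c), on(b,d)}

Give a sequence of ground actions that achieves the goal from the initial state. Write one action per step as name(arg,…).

1. swap(d)  →  {above(c), above(d), clear(a,c), clear(c,c), near(d), on(a,f), on(d,d)}
2. tag(b,d)  →  {above(c), above(d), clear(a,c), clear(c,c), near(d), on(a,f), on(b,d), on(d,d)}
3. swap(c)  →  {above(c), above(d), clear(a,c), clear(c,c), near(c), near(d), on(a,f), on(b,d), on(c,c), on(d,d)}
4. tag(a,c)  →  {above(c), above(d), clear(a,c), clear(c,c), near(c), near(d), on(a,c), on(a,f), on(b,d), on(c,c), on(d,d)}

swap(d); tag(b,d); swap(c); tag(a,c)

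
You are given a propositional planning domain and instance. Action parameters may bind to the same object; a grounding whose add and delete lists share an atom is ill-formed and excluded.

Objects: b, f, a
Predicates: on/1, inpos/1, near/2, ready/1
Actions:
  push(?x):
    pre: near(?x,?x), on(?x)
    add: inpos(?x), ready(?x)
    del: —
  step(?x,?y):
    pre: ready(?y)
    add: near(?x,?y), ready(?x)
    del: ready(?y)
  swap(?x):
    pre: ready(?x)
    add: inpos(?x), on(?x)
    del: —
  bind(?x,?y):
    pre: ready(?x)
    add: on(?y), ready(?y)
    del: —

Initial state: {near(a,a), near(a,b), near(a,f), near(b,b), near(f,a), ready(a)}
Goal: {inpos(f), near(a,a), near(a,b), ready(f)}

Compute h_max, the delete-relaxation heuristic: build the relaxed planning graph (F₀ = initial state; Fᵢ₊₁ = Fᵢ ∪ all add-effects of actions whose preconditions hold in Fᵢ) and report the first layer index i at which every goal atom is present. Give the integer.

2

F0 = init (6 atoms)
F1 = F0 ∪ {inpos(a), near(b,a), on(a), on(b), on(f), ready(b), ready(f)}  (13 atoms)
F2 = F1 ∪ {inpos(b), inpos(f), near(b,f), near(f,b)}  (17 atoms)
goal ⊆ F2  ⇒  h_max = 2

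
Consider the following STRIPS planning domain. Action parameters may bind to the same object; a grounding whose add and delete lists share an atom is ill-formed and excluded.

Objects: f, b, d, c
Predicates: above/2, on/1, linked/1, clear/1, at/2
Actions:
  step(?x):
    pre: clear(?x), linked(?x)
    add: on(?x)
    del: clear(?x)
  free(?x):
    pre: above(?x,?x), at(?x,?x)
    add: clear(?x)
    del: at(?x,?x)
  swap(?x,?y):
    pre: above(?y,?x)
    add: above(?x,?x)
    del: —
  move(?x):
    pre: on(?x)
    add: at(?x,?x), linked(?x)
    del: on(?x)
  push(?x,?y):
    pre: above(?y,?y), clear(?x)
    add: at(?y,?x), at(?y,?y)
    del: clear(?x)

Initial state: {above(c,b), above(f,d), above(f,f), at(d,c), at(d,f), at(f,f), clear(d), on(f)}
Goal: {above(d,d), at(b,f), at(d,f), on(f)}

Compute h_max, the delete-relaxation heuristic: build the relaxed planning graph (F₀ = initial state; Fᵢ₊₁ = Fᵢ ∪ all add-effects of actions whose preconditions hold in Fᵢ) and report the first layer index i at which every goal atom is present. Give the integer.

F0 = init (8 atoms)
F1 = F0 ∪ {above(b,b), above(d,d), at(f,d), clear(f), linked(f)}  (13 atoms)
F2 = F1 ∪ {at(b,b), at(b,d), at(b,f), at(d,d)}  (17 atoms)
goal ⊆ F2  ⇒  h_max = 2

2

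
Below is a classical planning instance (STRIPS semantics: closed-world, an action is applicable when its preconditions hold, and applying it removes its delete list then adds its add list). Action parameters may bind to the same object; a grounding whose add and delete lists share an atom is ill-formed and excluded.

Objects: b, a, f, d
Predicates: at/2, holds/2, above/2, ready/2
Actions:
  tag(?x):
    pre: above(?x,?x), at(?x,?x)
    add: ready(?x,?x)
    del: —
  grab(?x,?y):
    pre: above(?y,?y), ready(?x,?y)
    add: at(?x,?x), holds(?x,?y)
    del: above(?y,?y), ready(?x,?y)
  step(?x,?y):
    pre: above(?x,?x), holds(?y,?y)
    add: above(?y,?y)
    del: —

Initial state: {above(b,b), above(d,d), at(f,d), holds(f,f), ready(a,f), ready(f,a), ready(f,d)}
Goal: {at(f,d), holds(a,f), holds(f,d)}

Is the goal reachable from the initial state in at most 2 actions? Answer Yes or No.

1. grab(f,d)  →  {above(b,b), at(f,d), at(f,f), holds(f,d), holds(f,f), ready(a,f), ready(f,a)}
2. step(b,f)  →  {above(b,b), above(f,f), at(f,d), at(f,f), holds(f,d), holds(f,f), ready(a,f), ready(f,a)}
3. grab(a,f)  →  {above(b,b), at(a,a), at(f,d), at(f,f), holds(a,f), holds(f,d), holds(f,f), ready(f,a)}
optimal plan length = 3; 3 > 2

No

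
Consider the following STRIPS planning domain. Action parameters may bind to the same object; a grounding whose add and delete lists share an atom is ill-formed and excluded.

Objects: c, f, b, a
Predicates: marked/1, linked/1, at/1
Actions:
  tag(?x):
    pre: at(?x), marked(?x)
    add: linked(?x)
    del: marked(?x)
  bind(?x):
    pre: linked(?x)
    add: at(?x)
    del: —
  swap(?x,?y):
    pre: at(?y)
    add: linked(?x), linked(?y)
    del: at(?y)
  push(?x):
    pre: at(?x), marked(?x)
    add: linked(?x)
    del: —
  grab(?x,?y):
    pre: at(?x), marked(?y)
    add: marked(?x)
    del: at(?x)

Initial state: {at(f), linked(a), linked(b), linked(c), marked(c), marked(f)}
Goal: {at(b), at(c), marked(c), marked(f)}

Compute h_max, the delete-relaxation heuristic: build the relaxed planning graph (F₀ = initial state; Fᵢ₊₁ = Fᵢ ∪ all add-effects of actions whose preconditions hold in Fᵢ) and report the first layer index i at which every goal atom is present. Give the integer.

1

F0 = init (6 atoms)
F1 = F0 ∪ {at(a), at(b), at(c), linked(f)}  (10 atoms)
goal ⊆ F1  ⇒  h_max = 1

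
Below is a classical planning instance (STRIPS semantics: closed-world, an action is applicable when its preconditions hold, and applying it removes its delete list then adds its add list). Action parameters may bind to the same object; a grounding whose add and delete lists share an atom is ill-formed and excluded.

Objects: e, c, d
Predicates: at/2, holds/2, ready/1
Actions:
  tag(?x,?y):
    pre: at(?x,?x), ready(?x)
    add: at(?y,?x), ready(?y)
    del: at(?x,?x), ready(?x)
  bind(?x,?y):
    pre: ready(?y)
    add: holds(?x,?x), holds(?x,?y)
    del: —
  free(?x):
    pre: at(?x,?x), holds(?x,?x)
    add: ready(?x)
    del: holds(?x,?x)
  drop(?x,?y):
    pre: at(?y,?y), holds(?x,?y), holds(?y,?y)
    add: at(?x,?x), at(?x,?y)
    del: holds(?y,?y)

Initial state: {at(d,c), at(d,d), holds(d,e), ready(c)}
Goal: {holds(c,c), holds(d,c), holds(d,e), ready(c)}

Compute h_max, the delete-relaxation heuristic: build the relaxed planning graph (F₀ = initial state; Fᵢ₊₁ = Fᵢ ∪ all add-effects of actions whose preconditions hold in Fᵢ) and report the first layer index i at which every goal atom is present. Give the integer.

1

F0 = init (4 atoms)
F1 = F0 ∪ {holds(c,c), holds(d,c), holds(d,d), holds(e,c), holds(e,e)}  (9 atoms)
goal ⊆ F1  ⇒  h_max = 1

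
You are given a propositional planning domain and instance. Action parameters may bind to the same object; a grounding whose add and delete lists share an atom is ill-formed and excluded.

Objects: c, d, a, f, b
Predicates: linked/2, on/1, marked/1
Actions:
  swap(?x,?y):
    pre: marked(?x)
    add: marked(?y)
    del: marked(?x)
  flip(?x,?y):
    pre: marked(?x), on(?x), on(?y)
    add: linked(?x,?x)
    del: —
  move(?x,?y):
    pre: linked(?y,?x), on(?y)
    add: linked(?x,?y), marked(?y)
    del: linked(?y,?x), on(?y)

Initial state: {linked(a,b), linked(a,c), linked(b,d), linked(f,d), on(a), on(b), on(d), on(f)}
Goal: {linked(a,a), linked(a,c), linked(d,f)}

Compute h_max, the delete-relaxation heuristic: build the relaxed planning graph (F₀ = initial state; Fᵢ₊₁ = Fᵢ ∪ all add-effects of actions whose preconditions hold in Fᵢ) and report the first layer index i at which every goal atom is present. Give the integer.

F0 = init (8 atoms)
F1 = F0 ∪ {linked(b,a), linked(c,a), linked(d,b), linked(d,f), marked(a), marked(b), marked(f)}  (15 atoms)
F2 = F1 ∪ {linked(a,a), linked(b,b), linked(f,f), marked(c), marked(d)}  (20 atoms)
goal ⊆ F2  ⇒  h_max = 2

2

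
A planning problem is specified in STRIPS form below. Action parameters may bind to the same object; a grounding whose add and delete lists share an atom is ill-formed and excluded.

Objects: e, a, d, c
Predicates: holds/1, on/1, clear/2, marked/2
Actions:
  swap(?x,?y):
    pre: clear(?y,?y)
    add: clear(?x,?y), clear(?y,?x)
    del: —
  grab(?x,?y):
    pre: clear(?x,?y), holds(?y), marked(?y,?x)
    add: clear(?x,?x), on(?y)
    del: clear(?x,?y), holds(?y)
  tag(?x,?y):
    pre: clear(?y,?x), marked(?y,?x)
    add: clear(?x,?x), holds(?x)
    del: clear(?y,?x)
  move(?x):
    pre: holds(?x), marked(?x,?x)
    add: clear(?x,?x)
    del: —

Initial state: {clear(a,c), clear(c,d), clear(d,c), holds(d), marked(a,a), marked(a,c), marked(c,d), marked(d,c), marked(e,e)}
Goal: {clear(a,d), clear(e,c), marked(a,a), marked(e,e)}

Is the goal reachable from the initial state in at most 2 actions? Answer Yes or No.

No

1. tag(d,c)  →  {clear(a,c), clear(d,c), clear(d,d), holds(d), marked(a,a), marked(a,c), marked(c,d), marked(d,c), marked(e,e)}
2. swap(a,d)  →  {clear(a,c), clear(a,d), clear(d,a), clear(d,c), clear(d,d), holds(d), marked(a,a), marked(a,c), marked(c,d), marked(d,c), marked(e,e)}
3. tag(c,a)  →  {clear(a,d), clear(c,c), clear(d,a), clear(d,c), clear(d,d), holds(c), holds(d), marked(a,a), marked(a,c), marked(c,d), marked(d,c), marked(e,e)}
4. swap(e,c)  →  {clear(a,d), clear(c,c), clear(c,e), clear(d,a), clear(d,c), clear(d,d), clear(e,c), holds(c), holds(d), marked(a,a), marked(a,c), marked(c,d), marked(d,c), marked(e,e)}
optimal plan length = 4; 4 > 2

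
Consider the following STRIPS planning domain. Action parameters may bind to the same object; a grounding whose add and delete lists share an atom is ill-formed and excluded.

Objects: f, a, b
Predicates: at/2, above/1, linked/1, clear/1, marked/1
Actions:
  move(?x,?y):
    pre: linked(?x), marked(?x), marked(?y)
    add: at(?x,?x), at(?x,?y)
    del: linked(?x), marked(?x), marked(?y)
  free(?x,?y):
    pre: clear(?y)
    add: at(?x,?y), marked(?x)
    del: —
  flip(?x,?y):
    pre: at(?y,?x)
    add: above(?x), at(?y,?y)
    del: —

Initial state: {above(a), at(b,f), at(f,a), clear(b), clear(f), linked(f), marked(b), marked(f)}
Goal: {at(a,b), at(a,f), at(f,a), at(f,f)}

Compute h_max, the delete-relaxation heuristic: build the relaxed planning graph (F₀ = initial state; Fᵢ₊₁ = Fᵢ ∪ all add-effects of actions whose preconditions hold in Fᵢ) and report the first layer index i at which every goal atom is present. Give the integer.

F0 = init (8 atoms)
F1 = F0 ∪ {above(f), at(a,b), at(a,f), at(b,b), at(f,b), at(f,f), marked(a)}  (15 atoms)
goal ⊆ F1  ⇒  h_max = 1

1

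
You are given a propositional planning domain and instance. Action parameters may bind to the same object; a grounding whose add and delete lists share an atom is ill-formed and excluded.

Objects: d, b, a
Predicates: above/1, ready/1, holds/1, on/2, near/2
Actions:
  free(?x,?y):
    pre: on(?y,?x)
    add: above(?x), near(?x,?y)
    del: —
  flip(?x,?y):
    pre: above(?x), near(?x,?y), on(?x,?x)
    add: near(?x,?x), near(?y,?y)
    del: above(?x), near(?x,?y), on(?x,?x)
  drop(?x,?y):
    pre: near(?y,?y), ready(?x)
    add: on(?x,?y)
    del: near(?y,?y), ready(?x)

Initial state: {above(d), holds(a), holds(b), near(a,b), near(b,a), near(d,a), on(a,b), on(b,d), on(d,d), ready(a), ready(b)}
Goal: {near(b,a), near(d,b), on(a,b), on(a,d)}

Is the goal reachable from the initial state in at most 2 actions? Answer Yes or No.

No

1. free(d,d)  →  {above(d), holds(a), holds(b), near(a,b), near(b,a), near(d,a), near(d,d), on(a,b), on(b,d), on(d,d), ready(a), ready(b)}
2. free(d,b)  →  {above(d), holds(a), holds(b), near(a,b), near(b,a), near(d,a), near(d,b), near(d,d), on(a,b), on(b,d), on(d,d), ready(a), ready(b)}
3. drop(a,d)  →  {above(d), holds(a), holds(b), near(a,b), near(b,a), near(d,a), near(d,b), on(a,b), on(a,d), on(b,d), on(d,d), ready(b)}
optimal plan length = 3; 3 > 2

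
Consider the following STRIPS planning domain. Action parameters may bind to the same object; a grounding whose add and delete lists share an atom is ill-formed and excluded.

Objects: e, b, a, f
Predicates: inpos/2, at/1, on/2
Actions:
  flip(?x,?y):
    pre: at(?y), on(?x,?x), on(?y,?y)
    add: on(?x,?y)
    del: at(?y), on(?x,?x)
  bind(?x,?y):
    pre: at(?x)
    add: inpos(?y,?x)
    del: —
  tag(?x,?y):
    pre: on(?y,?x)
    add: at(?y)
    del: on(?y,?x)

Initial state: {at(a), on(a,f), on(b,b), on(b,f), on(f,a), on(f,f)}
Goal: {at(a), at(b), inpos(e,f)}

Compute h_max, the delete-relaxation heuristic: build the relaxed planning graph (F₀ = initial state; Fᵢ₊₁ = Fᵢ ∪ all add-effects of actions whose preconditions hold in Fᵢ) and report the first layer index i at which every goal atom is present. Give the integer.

F0 = init (6 atoms)
F1 = F0 ∪ {at(b), at(f), inpos(a,a), inpos(b,a), inpos(e,a), inpos(f,a)}  (12 atoms)
F2 = F1 ∪ {inpos(a,b), inpos(a,f), inpos(b,b), inpos(b,f), inpos(e,b), inpos(e,f), inpos(f,b), inpos(f,f), on(f,b)}  (21 atoms)
goal ⊆ F2  ⇒  h_max = 2

2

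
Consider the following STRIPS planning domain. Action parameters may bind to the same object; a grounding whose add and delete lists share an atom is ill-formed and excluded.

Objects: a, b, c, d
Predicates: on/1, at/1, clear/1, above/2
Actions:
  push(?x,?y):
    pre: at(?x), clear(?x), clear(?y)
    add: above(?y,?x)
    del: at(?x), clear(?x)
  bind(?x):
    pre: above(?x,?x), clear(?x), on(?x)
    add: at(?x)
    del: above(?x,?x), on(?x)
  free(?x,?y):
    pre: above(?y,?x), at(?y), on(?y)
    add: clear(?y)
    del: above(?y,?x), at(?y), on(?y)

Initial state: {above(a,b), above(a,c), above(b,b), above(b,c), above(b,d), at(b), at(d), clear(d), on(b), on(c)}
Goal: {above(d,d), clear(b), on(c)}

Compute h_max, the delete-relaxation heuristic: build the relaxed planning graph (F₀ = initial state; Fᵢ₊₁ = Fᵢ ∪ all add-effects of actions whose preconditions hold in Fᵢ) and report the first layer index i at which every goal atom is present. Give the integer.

1

F0 = init (10 atoms)
F1 = F0 ∪ {above(d,d), clear(b)}  (12 atoms)
goal ⊆ F1  ⇒  h_max = 1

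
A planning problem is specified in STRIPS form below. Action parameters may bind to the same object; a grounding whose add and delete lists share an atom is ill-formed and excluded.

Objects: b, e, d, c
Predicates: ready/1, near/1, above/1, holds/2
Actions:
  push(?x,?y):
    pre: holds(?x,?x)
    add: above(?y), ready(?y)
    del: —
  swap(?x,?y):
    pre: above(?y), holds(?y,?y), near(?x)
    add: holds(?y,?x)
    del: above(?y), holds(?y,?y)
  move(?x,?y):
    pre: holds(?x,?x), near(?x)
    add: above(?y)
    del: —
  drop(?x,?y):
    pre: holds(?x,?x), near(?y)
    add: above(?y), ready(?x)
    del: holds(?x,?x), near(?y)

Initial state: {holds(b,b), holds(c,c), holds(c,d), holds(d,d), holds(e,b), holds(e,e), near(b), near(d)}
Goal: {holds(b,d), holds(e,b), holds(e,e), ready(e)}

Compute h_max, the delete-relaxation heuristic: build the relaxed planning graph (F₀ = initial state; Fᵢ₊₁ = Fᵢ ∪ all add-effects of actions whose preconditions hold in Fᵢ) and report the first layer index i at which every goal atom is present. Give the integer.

2

F0 = init (8 atoms)
F1 = F0 ∪ {above(b), above(c), above(d), above(e), ready(b), ready(c), ready(d), ready(e)}  (16 atoms)
F2 = F1 ∪ {holds(b,d), holds(c,b), holds(d,b), holds(e,d)}  (20 atoms)
goal ⊆ F2  ⇒  h_max = 2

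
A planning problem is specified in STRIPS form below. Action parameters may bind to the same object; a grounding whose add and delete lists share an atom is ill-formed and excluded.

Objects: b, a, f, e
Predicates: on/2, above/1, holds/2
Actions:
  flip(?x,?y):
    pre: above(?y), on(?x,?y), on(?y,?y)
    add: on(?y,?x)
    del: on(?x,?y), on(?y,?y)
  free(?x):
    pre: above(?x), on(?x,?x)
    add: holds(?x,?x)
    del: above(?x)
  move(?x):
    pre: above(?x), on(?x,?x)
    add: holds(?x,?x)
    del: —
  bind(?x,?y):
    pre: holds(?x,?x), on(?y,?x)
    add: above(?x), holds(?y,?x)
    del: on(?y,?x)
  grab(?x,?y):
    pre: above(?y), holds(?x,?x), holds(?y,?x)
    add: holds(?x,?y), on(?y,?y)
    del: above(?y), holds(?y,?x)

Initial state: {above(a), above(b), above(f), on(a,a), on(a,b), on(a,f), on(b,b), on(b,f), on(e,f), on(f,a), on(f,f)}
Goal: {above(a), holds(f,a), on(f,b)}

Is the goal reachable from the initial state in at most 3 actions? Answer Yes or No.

Yes

1. flip(b,f)  →  {above(a), above(b), above(f), on(a,a), on(a,b), on(a,f), on(b,b), on(e,f), on(f,a), on(f,b)}
2. free(a)  →  {above(b), above(f), holds(a,a), on(a,a), on(a,b), on(a,f), on(b,b), on(e,f), on(f,a), on(f,b)}
3. bind(a,f)  →  {above(a), above(b), above(f), holds(a,a), holds(f,a), on(a,a), on(a,b), on(a,f), on(b,b), on(e,f), on(f,b)}
optimal plan length = 3; 3 ≤ 3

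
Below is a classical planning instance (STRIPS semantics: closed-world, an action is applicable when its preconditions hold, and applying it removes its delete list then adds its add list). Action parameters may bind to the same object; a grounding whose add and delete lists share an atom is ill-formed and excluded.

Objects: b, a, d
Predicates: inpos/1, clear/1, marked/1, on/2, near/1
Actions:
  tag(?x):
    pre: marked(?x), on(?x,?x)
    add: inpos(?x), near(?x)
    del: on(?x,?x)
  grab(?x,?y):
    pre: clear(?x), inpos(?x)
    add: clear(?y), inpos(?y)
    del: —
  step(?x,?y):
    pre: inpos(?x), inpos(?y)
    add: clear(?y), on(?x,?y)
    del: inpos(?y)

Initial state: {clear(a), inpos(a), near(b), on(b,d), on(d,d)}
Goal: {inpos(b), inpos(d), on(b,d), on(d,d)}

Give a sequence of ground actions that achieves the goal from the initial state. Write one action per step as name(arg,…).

grab(a,b); grab(b,d)

1. grab(a,b)  →  {clear(a), clear(b), inpos(a), inpos(b), near(b), on(b,d), on(d,d)}
2. grab(b,d)  →  {clear(a), clear(b), clear(d), inpos(a), inpos(b), inpos(d), near(b), on(b,d), on(d,d)}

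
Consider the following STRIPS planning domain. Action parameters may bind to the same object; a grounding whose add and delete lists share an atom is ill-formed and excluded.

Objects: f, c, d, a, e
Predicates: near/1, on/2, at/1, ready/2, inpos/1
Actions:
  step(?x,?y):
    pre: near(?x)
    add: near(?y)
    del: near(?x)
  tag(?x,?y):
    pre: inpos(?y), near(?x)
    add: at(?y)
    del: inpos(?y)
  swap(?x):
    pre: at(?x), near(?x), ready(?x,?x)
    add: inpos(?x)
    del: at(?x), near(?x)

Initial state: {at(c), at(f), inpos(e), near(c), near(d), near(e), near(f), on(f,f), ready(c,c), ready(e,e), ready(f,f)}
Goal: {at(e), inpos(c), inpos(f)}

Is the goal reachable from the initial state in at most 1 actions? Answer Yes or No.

1. tag(f,e)  →  {at(c), at(e), at(f), near(c), near(d), near(e), near(f), on(f,f), ready(c,c), ready(e,e), ready(f,f)}
2. swap(f)  →  {at(c), at(e), inpos(f), near(c), near(d), near(e), on(f,f), ready(c,c), ready(e,e), ready(f,f)}
3. swap(c)  →  {at(e), inpos(c), inpos(f), near(d), near(e), on(f,f), ready(c,c), ready(e,e), ready(f,f)}
optimal plan length = 3; 3 > 1

No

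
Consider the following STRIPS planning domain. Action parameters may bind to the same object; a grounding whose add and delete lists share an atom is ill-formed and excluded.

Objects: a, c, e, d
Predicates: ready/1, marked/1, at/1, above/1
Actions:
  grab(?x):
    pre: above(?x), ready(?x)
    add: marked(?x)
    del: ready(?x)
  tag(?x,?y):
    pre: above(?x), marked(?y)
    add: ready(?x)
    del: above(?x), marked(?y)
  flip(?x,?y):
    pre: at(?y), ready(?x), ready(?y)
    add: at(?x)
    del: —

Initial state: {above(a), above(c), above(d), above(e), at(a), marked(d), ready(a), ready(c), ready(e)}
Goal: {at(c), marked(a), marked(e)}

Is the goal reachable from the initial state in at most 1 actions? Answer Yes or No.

1. grab(e)  →  {above(a), above(c), above(d), above(e), at(a), marked(d), marked(e), ready(a), ready(c)}
2. flip(c,a)  →  {above(a), above(c), above(d), above(e), at(a), at(c), marked(d), marked(e), ready(a), ready(c)}
3. grab(a)  →  {above(a), above(c), above(d), above(e), at(a), at(c), marked(a), marked(d), marked(e), ready(c)}
optimal plan length = 3; 3 > 1

No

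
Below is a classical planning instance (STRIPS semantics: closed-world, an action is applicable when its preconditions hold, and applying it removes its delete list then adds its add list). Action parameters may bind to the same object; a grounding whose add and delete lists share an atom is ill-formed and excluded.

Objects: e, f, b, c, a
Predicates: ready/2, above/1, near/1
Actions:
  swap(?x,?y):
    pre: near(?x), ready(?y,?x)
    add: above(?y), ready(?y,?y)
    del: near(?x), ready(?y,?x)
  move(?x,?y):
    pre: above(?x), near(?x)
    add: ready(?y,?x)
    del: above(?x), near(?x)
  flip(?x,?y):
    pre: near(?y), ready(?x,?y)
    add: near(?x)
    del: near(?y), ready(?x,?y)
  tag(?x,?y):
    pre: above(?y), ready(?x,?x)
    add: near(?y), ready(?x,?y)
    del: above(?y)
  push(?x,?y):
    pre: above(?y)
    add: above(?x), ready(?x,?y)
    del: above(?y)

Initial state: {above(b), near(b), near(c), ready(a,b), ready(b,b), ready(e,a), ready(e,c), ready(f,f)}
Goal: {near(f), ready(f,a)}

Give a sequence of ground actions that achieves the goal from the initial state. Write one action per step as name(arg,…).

swap(b,a); push(f,a); tag(f,f)

1. swap(b,a)  →  {above(a), above(b), near(c), ready(a,a), ready(b,b), ready(e,a), ready(e,c), ready(f,f)}
2. push(f,a)  →  {above(b), above(f), near(c), ready(a,a), ready(b,b), ready(e,a), ready(e,c), ready(f,a), ready(f,f)}
3. tag(f,f)  →  {above(b), near(c), near(f), ready(a,a), ready(b,b), ready(e,a), ready(e,c), ready(f,a), ready(f,f)}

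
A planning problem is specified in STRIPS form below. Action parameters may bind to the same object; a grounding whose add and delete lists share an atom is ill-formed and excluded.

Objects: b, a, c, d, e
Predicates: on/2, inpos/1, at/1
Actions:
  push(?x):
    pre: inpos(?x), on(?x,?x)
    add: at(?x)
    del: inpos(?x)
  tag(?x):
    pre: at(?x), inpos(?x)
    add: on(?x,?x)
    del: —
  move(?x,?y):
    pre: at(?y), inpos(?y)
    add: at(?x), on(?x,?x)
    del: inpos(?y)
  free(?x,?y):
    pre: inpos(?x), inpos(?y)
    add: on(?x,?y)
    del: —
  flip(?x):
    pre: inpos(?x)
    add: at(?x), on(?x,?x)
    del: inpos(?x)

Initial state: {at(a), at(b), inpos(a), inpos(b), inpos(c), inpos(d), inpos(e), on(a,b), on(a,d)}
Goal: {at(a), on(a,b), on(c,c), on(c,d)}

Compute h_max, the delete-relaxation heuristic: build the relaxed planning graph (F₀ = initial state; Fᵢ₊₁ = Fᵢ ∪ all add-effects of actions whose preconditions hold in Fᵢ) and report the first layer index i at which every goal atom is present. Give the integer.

1

F0 = init (9 atoms)
F1 = F0 ∪ {at(c), at(d), at(e), on(a,a), on(a,c), on(a,e), on(b,a), on(b,b), on(b,c), on(b,d), on(b,e), on(c,a), on(c,b), on(c,c), on(c,d), on(c,e), on(d,a), on(d,b), on(d,c), on(d,d), on(d,e), on(e,a), on(e,b), on(e,c), on(e,d), on(e,e)}  (35 atoms)
goal ⊆ F1  ⇒  h_max = 1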